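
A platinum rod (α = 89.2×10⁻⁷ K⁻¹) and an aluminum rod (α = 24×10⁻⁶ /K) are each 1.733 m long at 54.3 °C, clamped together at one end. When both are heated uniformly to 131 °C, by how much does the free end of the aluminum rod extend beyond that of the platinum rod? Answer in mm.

ΔT = 76.7 K
platinum: ΔL = 89.2×10⁻⁷ × 1.733 m × 76.7 = 1.1857×10⁻³ m = 1.1857 mm
aluminum: ΔL = 24×10⁻⁶ × 1.733 m × 76.7 = 3.1901×10⁻³ m = 3.1901 mm
difference = 3.1901 − 1.1857 = 2.0044 mm

2.00 mm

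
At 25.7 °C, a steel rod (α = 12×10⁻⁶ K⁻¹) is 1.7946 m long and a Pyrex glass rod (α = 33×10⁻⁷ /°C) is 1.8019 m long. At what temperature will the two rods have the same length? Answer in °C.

L₁(1 + α₁ΔT) = L₂(1 + α₂ΔT) ⇒ ΔT = (L₂ − L₁)/(α₁L₁ − α₂L₂)
L₂ − L₁ = 1.8019 − 1.7946 = 7.30×10⁻³ m
α₁L₁ − α₂L₂ = 12×10⁻⁶×1.7946 − 33×10⁻⁷×1.8019 = 1.558893×10⁻⁵ m/K
ΔT = 7.30×10⁻³ / 1.558893×10⁻⁵ = 468.281 K
T = 25.7 + 468.281 = 493.981 °C

T = 494.0 °C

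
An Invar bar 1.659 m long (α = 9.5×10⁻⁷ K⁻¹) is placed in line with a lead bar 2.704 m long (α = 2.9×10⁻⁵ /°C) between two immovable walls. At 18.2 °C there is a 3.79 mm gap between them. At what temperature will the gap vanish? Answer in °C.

α₁L₁ = 1.57605×10⁻⁶ m/K, α₂L₂ = 7.8416×10⁻⁵ m/K → total 7.999205×10⁻⁵ m/K
ΔT = g/(α₁L₁+α₂L₂) = 3.79×10⁻³ / 7.999205×10⁻⁵ = 47.380 K
T = 18.2 + 47.380 = 65.580 °C

T = 65.6 °C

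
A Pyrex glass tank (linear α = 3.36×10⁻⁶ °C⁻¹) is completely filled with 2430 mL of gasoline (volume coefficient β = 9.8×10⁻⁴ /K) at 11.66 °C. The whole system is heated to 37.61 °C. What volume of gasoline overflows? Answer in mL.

61.2 mL

The tank also expands: β_container ≈ 3α = 1.008×10⁻⁵ /K
Net overflow = V₀(β_liq − 3α_cont)ΔT
β − 3α = 9.80×10⁻⁴ − 1.008×10⁻⁵ = 9.6992×10⁻⁴ /K; ΔT = 25.95 K
ΔV = 2430 × 9.6992×10⁻⁴ × 25.95 = 61.2 mL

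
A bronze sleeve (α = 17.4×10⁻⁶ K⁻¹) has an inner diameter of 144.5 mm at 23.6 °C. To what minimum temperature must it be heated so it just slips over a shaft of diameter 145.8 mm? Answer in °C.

T = 541 °C

Required Δd = 145.8 − 144.5 = 1.3 mm
Δd = αd₀ΔT ⇒ ΔT = Δd/(αd₀) = 1.3 / (17.4×10⁻⁶ × 144.5) = 517.04 K
T_min = 23.6 + 517.04 = 540.64 °C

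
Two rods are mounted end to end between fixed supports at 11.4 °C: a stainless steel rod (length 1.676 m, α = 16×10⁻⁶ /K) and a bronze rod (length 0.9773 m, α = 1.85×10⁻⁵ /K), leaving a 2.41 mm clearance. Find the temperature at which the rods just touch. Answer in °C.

Gap closes when ΔL₁ + ΔL₂ = 2.41 mm = 2.41×10⁻³ m
(α₁L₁ + α₂L₂)ΔT = g
α₁L₁ + α₂L₂ = 16×10⁻⁶×1.676 + 1.85×10⁻⁵×0.9773 = 4.489605×10⁻⁵ m/K
ΔT = 2.41×10⁻³ / 4.489605×10⁻⁵ = 53.680 K
T = 11.4 + 53.680 = 65.080 °C

T = 65.1 °C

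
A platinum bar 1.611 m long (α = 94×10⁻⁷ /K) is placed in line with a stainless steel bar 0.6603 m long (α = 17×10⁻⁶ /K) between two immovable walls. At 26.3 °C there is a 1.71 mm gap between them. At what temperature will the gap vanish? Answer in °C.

T = 91.2 °C

α₁L₁ = 1.51434×10⁻⁵ m/K, α₂L₂ = 1.12251×10⁻⁵ m/K → total 2.63685×10⁻⁵ m/K
ΔT = g/(α₁L₁+α₂L₂) = 1.71×10⁻³ / 2.63685×10⁻⁵ = 64.850 K
T = 26.3 + 64.850 = 91.150 °C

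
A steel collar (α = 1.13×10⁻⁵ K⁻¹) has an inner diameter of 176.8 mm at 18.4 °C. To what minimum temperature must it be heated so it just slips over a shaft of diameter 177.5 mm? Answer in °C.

T = 369 °C

Required Δd = 177.5 − 176.8 = 0.7 mm
Δd = αd₀ΔT ⇒ ΔT = Δd/(αd₀) = 0.7 / (1.13×10⁻⁵ × 176.8) = 350.38 K
T_min = 18.4 + 350.38 = 368.78 °C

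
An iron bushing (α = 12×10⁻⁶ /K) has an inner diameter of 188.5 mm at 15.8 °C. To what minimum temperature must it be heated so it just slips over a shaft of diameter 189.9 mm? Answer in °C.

T = 635 °C

Required Δd = 189.9 − 188.5 = 1.4 mm
Δd = αd₀ΔT ⇒ ΔT = Δd/(αd₀) = 1.4 / (12×10⁻⁶ × 188.5) = 618.92 K
T_min = 15.8 + 618.92 = 634.72 °C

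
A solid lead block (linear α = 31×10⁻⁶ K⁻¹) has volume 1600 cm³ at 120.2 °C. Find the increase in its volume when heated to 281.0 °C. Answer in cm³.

Isotropic solid: β ≈ 3α = 9.3×10⁻⁵ /K; ΔT = 160.8 K
ΔV = 3αV₀ΔT = 3(31×10⁻⁶)(1600)(160.8) = 23.9 cm³

ΔV = 23.9 cm³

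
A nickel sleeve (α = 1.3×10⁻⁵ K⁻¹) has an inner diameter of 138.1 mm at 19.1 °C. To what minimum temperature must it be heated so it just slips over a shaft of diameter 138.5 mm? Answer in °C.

Required Δd = 138.5 − 138.1 = 0.4 mm
Δd = αd₀ΔT ⇒ ΔT = Δd/(αd₀) = 0.4 / (1.3×10⁻⁵ × 138.1) = 222.80 K
T_min = 19.1 + 222.80 = 241.90 °C

T = 242 °C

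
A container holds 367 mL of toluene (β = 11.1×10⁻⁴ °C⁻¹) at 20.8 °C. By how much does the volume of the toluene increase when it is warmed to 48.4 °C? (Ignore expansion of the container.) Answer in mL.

ΔV = 11.2 mL

|ΔT| = |48.4 − 20.8| = 27.6 K
ΔV = βV₀ΔT = (11.1×10⁻⁴)(367)(27.6) = 11.2 mL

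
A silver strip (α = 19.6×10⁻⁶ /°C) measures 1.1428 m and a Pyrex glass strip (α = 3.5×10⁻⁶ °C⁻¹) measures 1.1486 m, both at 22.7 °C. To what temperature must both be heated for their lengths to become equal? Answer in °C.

T = 338.3 °C

Equal length when α₁L₁ΔT − α₂L₂ΔT = L₂ − L₁ = 5.80×10⁻³ m
α₁L₁ = 2.239888×10⁻⁵, α₂L₂ = 4.0201×10⁻⁶ → Δ(αL) = 1.837878×10⁻⁵ m/K
ΔT = 5.80×10⁻³ / 1.837878×10⁻⁵ = 315.581 K, so T = 22.7 + 315.581 = 338.281 °C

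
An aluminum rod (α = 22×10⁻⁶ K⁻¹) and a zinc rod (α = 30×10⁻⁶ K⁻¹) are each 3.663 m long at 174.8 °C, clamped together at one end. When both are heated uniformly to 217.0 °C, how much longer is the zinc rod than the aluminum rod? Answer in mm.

1.24 mm

ΔT = 42.2 K
aluminum: ΔL = 22×10⁻⁶ × 3.663 m × 42.2 = 3.4007×10⁻³ m = 3.4007 mm
zinc: ΔL = 30×10⁻⁶ × 3.663 m × 42.2 = 4.6374×10⁻³ m = 4.6374 mm
difference = 4.6374 − 3.4007 = 1.2367 mm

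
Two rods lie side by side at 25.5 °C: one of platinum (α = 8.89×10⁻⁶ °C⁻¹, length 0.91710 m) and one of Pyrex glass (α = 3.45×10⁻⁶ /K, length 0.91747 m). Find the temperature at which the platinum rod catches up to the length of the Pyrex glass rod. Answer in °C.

Equal length when α₁L₁ΔT − α₂L₂ΔT = L₂ − L₁ = 3.70×10⁻⁴ m
α₁L₁ = 8.153019×10⁻⁶, α₂L₂ = 3.1652715×10⁻⁶ → Δ(αL) = 4.9877475×10⁻⁶ m/K
ΔT = 3.70×10⁻⁴ / 4.9877475×10⁻⁶ = 74.1818 K, so T = 25.5 + 74.1818 = 99.6818 °C

T = 99.68 °C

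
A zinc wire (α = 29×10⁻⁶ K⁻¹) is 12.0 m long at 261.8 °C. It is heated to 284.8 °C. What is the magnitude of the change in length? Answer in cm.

|ΔT| = |284.8 − 261.8| = 23.0 K
ΔL = αL₀ΔT = (29×10⁻⁶)(12.0)(23.0) = 8.00×10⁻³ m

ΔL = 0.800 cm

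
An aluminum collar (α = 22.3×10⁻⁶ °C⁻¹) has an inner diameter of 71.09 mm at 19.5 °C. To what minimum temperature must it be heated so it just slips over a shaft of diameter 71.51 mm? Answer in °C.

T = 284 °C

Required Δd = 71.51 − 71.09 = 0.42 mm
Δd = αd₀ΔT ⇒ ΔT = Δd/(αd₀) = 0.42 / (22.3×10⁻⁶ × 71.09) = 264.93 K
T_min = 19.5 + 264.93 = 284.43 °C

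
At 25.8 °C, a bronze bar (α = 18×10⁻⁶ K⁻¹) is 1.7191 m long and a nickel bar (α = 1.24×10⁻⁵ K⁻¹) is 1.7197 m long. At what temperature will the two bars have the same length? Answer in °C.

T = 88.17 °C

L₁(1 + α₁ΔT) = L₂(1 + α₂ΔT) ⇒ ΔT = (L₂ − L₁)/(α₁L₁ − α₂L₂)
L₂ − L₁ = 1.7197 − 1.7191 = 6.00×10⁻⁴ m
α₁L₁ − α₂L₂ = 18×10⁻⁶×1.7191 − 1.24×10⁻⁵×1.7197 = 9.61952×10⁻⁶ m/K
ΔT = 6.00×10⁻⁴ / 9.61952×10⁻⁶ = 62.3732 K
T = 25.8 + 62.3732 = 88.1732 °C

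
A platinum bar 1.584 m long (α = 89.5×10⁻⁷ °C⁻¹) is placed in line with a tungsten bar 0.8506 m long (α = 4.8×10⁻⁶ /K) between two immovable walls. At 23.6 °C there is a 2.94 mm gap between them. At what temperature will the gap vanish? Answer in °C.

T = 185 °C

α₁L₁ = 1.41768×10⁻⁵ m/K, α₂L₂ = 4.08288×10⁻⁶ m/K → total 1.825968×10⁻⁵ m/K
ΔT = g/(α₁L₁+α₂L₂) = 2.94×10⁻³ / 1.825968×10⁻⁵ = 161.01 K
T = 23.6 + 161.01 = 184.61 °C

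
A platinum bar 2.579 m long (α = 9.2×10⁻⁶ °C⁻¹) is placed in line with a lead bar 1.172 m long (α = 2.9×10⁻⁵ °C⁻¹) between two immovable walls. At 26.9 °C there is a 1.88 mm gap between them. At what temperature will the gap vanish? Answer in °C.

α₁L₁ = 2.37268×10⁻⁵ m/K, α₂L₂ = 3.3988×10⁻⁵ m/K → total 5.77148×10⁻⁵ m/K
ΔT = g/(α₁L₁+α₂L₂) = 1.88×10⁻³ / 5.77148×10⁻⁵ = 32.574 K
T = 26.9 + 32.574 = 59.474 °C

T = 59.5 °C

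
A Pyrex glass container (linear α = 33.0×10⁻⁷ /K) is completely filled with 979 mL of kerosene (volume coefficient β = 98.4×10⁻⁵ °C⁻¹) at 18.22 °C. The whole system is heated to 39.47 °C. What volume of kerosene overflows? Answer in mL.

20.3 mL

The container also expands: β_container ≈ 3α = 9.9×10⁻⁶ /K
Net overflow = V₀(β_liq − 3α_cont)ΔT
β − 3α = 9.84×10⁻⁴ − 9.9×10⁻⁶ = 9.741×10⁻⁴ /K; ΔT = 21.25 K
ΔV = 979 × 9.741×10⁻⁴ × 21.25 = 20.3 mL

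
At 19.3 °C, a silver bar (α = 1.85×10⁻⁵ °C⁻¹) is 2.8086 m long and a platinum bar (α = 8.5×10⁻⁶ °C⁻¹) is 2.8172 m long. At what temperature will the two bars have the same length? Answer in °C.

T = 326.3 °C

L₁(1 + α₁ΔT) = L₂(1 + α₂ΔT) ⇒ ΔT = (L₂ − L₁)/(α₁L₁ − α₂L₂)
L₂ − L₁ = 2.8172 − 2.8086 = 8.60×10⁻³ m
α₁L₁ − α₂L₂ = 1.85×10⁻⁵×2.8086 − 8.5×10⁻⁶×2.8172 = 2.80129×10⁻⁵ m/K
ΔT = 8.60×10⁻³ / 2.80129×10⁻⁵ = 307.001 K
T = 19.3 + 307.001 = 326.301 °C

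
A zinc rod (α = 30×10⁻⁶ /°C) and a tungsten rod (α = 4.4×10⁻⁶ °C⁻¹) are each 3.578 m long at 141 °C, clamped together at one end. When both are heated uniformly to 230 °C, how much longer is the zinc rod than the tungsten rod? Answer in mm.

8.15 mm

ΔT = 89 K
zinc: ΔL = 30×10⁻⁶ × 3.578 m × 89 = 9.5533×10⁻³ m = 9.5533 mm
tungsten: ΔL = 4.4×10⁻⁶ × 3.578 m × 89 = 1.4011×10⁻³ m = 1.4011 mm
difference = 9.5533 − 1.4011 = 8.1522 mm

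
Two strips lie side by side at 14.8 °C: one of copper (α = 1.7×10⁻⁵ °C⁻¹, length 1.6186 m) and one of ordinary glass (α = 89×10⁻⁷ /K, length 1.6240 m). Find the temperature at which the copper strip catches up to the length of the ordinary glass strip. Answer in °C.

T = 428.2 °C

Equal length when α₁L₁ΔT − α₂L₂ΔT = L₂ − L₁ = 5.40×10⁻³ m
α₁L₁ = 2.75162×10⁻⁵, α₂L₂ = 1.44536×10⁻⁵ → Δ(αL) = 1.30626×10⁻⁵ m/K
ΔT = 5.40×10⁻³ / 1.30626×10⁻⁵ = 413.394 K, so T = 14.8 + 413.394 = 428.194 °C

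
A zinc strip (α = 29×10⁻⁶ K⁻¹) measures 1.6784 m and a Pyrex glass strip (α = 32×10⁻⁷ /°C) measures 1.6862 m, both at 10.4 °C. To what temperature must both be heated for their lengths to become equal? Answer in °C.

T = 190.6 °C

Equal length when α₁L₁ΔT − α₂L₂ΔT = L₂ − L₁ = 7.80×10⁻³ m
α₁L₁ = 4.86736×10⁻⁵, α₂L₂ = 5.39584×10⁻⁶ → Δ(αL) = 4.327776×10⁻⁵ m/K
ΔT = 7.80×10⁻³ / 4.327776×10⁻⁵ = 180.231 K, so T = 10.4 + 180.231 = 190.631 °C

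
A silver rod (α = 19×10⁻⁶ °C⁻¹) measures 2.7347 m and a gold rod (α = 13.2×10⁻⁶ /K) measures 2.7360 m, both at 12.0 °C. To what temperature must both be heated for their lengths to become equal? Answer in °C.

Equal length when α₁L₁ΔT − α₂L₂ΔT = L₂ − L₁ = 1.30×10⁻³ m
α₁L₁ = 5.19593×10⁻⁵, α₂L₂ = 3.61152×10⁻⁵ → Δ(αL) = 1.58441×10⁻⁵ m/K
ΔT = 1.30×10⁻³ / 1.58441×10⁻⁵ = 82.0495 K, so T = 12.0 + 82.0495 = 94.0495 °C

T = 94.05 °C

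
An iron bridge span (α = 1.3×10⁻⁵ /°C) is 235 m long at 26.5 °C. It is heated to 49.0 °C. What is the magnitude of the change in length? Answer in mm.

|ΔT| = |49.0 − 26.5| = 22.5 K
ΔL = αL₀ΔT = (1.3×10⁻⁵)(235)(22.5) = 6.87×10⁻² m

ΔL = 68.7 mm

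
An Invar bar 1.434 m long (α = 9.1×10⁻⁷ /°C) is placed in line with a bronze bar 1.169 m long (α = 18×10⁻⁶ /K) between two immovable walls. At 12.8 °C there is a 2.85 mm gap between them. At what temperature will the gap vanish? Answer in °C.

T = 140 °C

α₁L₁ = 1.30494×10⁻⁶ m/K, α₂L₂ = 2.1042×10⁻⁵ m/K → total 2.234694×10⁻⁵ m/K
ΔT = g/(α₁L₁+α₂L₂) = 2.85×10⁻³ / 2.234694×10⁻⁵ = 127.53 K
T = 12.8 + 127.53 = 140.33 °C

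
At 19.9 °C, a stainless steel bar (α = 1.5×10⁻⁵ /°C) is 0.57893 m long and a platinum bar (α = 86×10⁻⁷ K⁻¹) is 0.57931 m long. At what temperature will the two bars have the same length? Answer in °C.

T = 122.6 °C

L₁(1 + α₁ΔT) = L₂(1 + α₂ΔT) ⇒ ΔT = (L₂ − L₁)/(α₁L₁ − α₂L₂)
L₂ − L₁ = 0.57931 − 0.57893 = 3.80×10⁻⁴ m
α₁L₁ − α₂L₂ = 1.5×10⁻⁵×0.57893 − 86×10⁻⁷×0.57931 = 3.701884×10⁻⁶ m/K
ΔT = 3.80×10⁻⁴ / 3.701884×10⁻⁶ = 102.650 K
T = 19.9 + 102.650 = 122.550 °C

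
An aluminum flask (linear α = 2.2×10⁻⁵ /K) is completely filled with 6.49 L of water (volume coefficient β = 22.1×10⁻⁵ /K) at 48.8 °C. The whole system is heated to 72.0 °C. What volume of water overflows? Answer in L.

The flask also expands: β_container ≈ 3α = 6.6×10⁻⁵ /K
Net overflow = V₀(β_liq − 3α_cont)ΔT
β − 3α = 2.21×10⁻⁴ − 6.6×10⁻⁵ = 1.55×10⁻⁴ /K; ΔT = 23.2 K
ΔV = 6.49 × 1.55×10⁻⁴ × 23.2 = 0.0233 L

0.0233 L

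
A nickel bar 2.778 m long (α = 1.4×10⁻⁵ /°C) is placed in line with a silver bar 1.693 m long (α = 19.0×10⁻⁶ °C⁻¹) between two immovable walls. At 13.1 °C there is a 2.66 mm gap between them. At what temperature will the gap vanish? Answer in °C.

T = 50.5 °C

Gap closes when ΔL₁ + ΔL₂ = 2.66 mm = 2.66×10⁻³ m
(α₁L₁ + α₂L₂)ΔT = g
α₁L₁ + α₂L₂ = 1.4×10⁻⁵×2.778 + 19.0×10⁻⁶×1.693 = 7.1059×10⁻⁵ m/K
ΔT = 2.66×10⁻³ / 7.1059×10⁻⁵ = 37.434 K
T = 13.1 + 37.434 = 50.534 °C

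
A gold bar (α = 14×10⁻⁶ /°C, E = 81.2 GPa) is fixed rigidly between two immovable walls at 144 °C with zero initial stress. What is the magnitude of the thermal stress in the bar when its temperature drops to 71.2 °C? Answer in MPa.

Fully constrained: the free strain ε = αΔT is blocked, so σ = Eε = EαΔT.
|ΔT| = 72.8 K
σ = 81.2×10⁹ × 14×10⁻⁶ × 72.8 = 8.28×10⁷ Pa

σ = 82.8 MPa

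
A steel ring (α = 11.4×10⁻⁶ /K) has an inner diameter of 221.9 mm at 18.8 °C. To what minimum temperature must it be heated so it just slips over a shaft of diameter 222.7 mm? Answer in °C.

Required Δd = 222.7 − 221.9 = 0.8 mm
Δd = αd₀ΔT ⇒ ΔT = Δd/(αd₀) = 0.8 / (11.4×10⁻⁶ × 221.9) = 316.25 K
T_min = 18.8 + 316.25 = 335.05 °C

T = 335 °C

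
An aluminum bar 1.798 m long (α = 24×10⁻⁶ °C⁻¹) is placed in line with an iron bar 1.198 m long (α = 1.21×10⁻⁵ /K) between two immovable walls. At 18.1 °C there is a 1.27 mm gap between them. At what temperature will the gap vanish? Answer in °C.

T = 40.1 °C

α₁L₁ = 4.3152×10⁻⁵ m/K, α₂L₂ = 1.44958×10⁻⁵ m/K → total 5.76478×10⁻⁵ m/K
ΔT = g/(α₁L₁+α₂L₂) = 1.27×10⁻³ / 5.76478×10⁻⁵ = 22.030 K
T = 18.1 + 22.030 = 40.130 °C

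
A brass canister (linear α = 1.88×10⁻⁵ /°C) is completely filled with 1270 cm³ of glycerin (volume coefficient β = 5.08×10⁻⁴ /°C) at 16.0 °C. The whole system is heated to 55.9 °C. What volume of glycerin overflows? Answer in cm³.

The canister also expands: β_container ≈ 3α = 5.64×10⁻⁵ /K
Net overflow = V₀(β_liq − 3α_cont)ΔT
β − 3α = 5.08×10⁻⁴ − 5.64×10⁻⁵ = 4.516×10⁻⁴ /K; ΔT = 39.9 K
ΔV = 1270 × 4.516×10⁻⁴ × 39.9 = 22.9 cm³

22.9 cm³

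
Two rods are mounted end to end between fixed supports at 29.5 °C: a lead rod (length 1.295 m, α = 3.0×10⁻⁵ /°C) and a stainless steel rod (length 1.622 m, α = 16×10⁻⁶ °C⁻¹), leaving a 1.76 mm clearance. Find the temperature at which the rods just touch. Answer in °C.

T = 56.7 °C

α₁L₁ = 3.885×10⁻⁵ m/K, α₂L₂ = 2.5952×10⁻⁵ m/K → total 6.4802×10⁻⁵ m/K
ΔT = g/(α₁L₁+α₂L₂) = 1.76×10⁻³ / 6.4802×10⁻⁵ = 27.160 K
T = 29.5 + 27.160 = 56.660 °C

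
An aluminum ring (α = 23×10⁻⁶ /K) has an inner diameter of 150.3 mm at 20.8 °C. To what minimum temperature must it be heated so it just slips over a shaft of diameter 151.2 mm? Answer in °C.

T = 281 °C

Required Δd = 151.2 − 150.3 = 0.9 mm
Δd = αd₀ΔT ⇒ ΔT = Δd/(αd₀) = 0.9 / (23×10⁻⁶ × 150.3) = 260.35 K
T_min = 20.8 + 260.35 = 281.15 °C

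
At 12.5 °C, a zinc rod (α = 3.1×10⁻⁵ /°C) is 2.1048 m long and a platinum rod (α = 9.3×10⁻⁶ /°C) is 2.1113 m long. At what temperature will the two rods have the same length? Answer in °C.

T = 155.0 °C

L₁(1 + α₁ΔT) = L₂(1 + α₂ΔT) ⇒ ΔT = (L₂ − L₁)/(α₁L₁ − α₂L₂)
L₂ − L₁ = 2.1113 − 2.1048 = 6.50×10⁻³ m
α₁L₁ − α₂L₂ = 3.1×10⁻⁵×2.1048 − 9.3×10⁻⁶×2.1113 = 4.561371×10⁻⁵ m/K
ΔT = 6.50×10⁻³ / 4.561371×10⁻⁵ = 142.501 K
T = 12.5 + 142.501 = 155.001 °C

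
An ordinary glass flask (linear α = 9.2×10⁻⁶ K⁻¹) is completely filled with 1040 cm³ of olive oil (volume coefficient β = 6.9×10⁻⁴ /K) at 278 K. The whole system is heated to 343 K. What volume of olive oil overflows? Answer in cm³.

44.8 cm³

The flask also expands: β_container ≈ 3α = 2.76×10⁻⁵ /K
Net overflow = V₀(β_liq − 3α_cont)ΔT
β − 3α = 6.90×10⁻⁴ − 2.76×10⁻⁵ = 6.624×10⁻⁴ /K; ΔT = 65 K
ΔV = 1040 × 6.624×10⁻⁴ × 65 = 44.8 cm³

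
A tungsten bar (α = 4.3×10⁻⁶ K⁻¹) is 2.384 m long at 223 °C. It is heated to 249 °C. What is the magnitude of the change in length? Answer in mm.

ΔL = 0.267 mm

|ΔT| = |249 − 223| = 26 K
ΔL = αL₀ΔT = (4.3×10⁻⁶)(2.384)(26) = 2.67×10⁻⁴ m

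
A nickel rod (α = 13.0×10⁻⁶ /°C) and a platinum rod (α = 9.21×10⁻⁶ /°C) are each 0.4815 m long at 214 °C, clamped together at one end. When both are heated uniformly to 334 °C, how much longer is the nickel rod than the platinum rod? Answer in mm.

0.219 mm

ΔT = 120 K
nickel: ΔL = 13.0×10⁻⁶ × 0.4815 m × 120 = 7.5114×10⁻⁴ m = 0.75114 mm
platinum: ΔL = 9.21×10⁻⁶ × 0.4815 m × 120 = 5.3215×10⁻⁴ m = 0.53215 mm
difference = 0.75114 − 0.53215 = 0.21899 mm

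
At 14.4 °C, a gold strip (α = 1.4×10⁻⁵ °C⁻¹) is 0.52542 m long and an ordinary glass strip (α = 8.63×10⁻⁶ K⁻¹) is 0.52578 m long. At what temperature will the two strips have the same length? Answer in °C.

T = 142.1 °C

L₁(1 + α₁ΔT) = L₂(1 + α₂ΔT) ⇒ ΔT = (L₂ − L₁)/(α₁L₁ − α₂L₂)
L₂ − L₁ = 0.52578 − 0.52542 = 3.60×10⁻⁴ m
α₁L₁ − α₂L₂ = 1.4×10⁻⁵×0.52542 − 8.63×10⁻⁶×0.52578 = 2.8183986×10⁻⁶ m/K
ΔT = 3.60×10⁻⁴ / 2.8183986×10⁻⁶ = 127.732 K
T = 14.4 + 127.732 = 142.132 °C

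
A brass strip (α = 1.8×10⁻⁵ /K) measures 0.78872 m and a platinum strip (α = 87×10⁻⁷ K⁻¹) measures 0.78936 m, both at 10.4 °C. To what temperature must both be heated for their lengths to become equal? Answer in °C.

L₁(1 + α₁ΔT) = L₂(1 + α₂ΔT) ⇒ ΔT = (L₂ − L₁)/(α₁L₁ − α₂L₂)
L₂ − L₁ = 0.78936 − 0.78872 = 6.40×10⁻⁴ m
α₁L₁ − α₂L₂ = 1.8×10⁻⁵×0.78872 − 87×10⁻⁷×0.78936 = 7.329528×10⁻⁶ m/K
ΔT = 6.40×10⁻⁴ / 7.329528×10⁻⁶ = 87.3180 K
T = 10.4 + 87.3180 = 97.7180 °C

T = 97.72 °C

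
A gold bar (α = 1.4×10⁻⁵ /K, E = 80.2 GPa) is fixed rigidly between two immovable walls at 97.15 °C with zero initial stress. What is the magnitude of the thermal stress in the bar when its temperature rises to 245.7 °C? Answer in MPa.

σ = 167 MPa

Fully constrained: the free strain ε = αΔT is blocked, so σ = Eε = EαΔT.
|ΔT| = 148.55 K
σ = 80.2×10⁹ × 1.4×10⁻⁵ × 148.55 = 1.67×10⁸ Pa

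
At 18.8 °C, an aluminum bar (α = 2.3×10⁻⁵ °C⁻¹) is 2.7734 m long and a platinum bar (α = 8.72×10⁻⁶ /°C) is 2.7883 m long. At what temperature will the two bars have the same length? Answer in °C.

Equal length when α₁L₁ΔT − α₂L₂ΔT = L₂ − L₁ = 1.49×10⁻² m
α₁L₁ = 6.37882×10⁻⁵, α₂L₂ = 2.4313976×10⁻⁵ → Δ(αL) = 3.9474224×10⁻⁵ m/K
ΔT = 1.49×10⁻² / 3.9474224×10⁻⁵ = 377.462 K, so T = 18.8 + 377.462 = 396.262 °C

T = 396.3 °C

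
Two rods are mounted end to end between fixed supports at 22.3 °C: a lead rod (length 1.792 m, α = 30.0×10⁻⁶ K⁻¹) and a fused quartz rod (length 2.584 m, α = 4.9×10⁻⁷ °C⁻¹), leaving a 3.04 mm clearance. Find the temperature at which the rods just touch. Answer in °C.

α₁L₁ = 5.376×10⁻⁵ m/K, α₂L₂ = 1.26616×10⁻⁶ m/K → total 5.502616×10⁻⁵ m/K
ΔT = g/(α₁L₁+α₂L₂) = 3.04×10⁻³ / 5.502616×10⁻⁵ = 55.246 K
T = 22.3 + 55.246 = 77.546 °C

T = 77.5 °C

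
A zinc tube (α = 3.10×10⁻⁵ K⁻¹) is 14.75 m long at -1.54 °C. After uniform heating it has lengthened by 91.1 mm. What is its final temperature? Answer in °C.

T = 198 °C

ΔL = αL₀ΔT ⇒ ΔT = ΔL / (αL₀)
ΔT = 91.1×10⁻³ m / (3.10×10⁻⁵ × 14.75 m) = 199.23 K
T = -1.54 + 199.23 = 197.69 °C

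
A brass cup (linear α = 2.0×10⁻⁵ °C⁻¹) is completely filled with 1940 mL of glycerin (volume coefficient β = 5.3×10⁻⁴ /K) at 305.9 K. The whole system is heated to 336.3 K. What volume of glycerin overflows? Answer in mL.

The cup also expands: β_container ≈ 3α = 6.0×10⁻⁵ /K
Net overflow = V₀(β_liq − 3α_cont)ΔT
β − 3α = 5.30×10⁻⁴ − 6.0×10⁻⁵ = 4.70×10⁻⁴ /K; ΔT = 30.4 K
ΔV = 1940 × 4.70×10⁻⁴ × 30.4 = 27.7 mL

27.7 mL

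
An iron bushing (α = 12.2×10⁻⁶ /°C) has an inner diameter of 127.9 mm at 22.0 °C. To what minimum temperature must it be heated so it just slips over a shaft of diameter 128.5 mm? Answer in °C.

Required Δd = 128.5 − 127.9 = 0.6 mm
Δd = αd₀ΔT ⇒ ΔT = Δd/(αd₀) = 0.6 / (12.2×10⁻⁶ × 127.9) = 384.52 K
T_min = 22.0 + 384.52 = 406.52 °C

T = 407 °C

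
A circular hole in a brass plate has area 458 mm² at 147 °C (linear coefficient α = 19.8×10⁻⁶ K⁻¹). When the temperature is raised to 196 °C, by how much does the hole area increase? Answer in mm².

Area coefficient ≈ 2α; |ΔT| = 49 K
ΔA = 2αA₀ΔT = 2(19.8×10⁻⁶)(458)(49) = 0.889 mm²

ΔA = 0.889 mm²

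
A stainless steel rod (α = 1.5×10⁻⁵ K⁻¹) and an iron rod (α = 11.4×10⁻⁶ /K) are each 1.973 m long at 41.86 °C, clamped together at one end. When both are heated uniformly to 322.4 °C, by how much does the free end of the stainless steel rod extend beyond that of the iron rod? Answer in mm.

ΔT = 280.54 K
stainless steel: ΔL = 1.5×10⁻⁵ × 1.973 m × 280.54 = 8.3026×10⁻³ m = 8.3026 mm
iron: ΔL = 11.4×10⁻⁶ × 1.973 m × 280.54 = 6.3100×10⁻³ m = 6.3100 mm
difference = 8.3026 − 6.3100 = 1.9926 mm

1.99 mm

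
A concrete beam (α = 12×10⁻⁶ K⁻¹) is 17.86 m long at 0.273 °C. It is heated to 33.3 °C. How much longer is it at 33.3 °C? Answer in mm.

ΔL = 7.08 mm

|ΔT| = |33.3 − 0.273| = 33.027 K
ΔL = αL₀ΔT = (12×10⁻⁶)(17.86)(33.027) = 7.08×10⁻³ m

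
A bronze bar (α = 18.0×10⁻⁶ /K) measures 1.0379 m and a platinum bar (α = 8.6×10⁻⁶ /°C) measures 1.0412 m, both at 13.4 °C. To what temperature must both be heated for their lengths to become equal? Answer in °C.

Equal length when α₁L₁ΔT − α₂L₂ΔT = L₂ − L₁ = 3.30×10⁻³ m
α₁L₁ = 1.86822×10⁻⁵, α₂L₂ = 8.95432×10⁻⁶ → Δ(αL) = 9.72788×10⁻⁶ m/K
ΔT = 3.30×10⁻³ / 9.72788×10⁻⁶ = 339.231 K, so T = 13.4 + 339.231 = 352.631 °C

T = 352.6 °C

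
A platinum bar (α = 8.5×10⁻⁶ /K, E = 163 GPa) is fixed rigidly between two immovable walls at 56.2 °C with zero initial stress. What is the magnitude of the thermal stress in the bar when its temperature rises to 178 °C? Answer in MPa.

σ = 169 MPa

Fully constrained: the free strain ε = αΔT is blocked, so σ = Eε = EαΔT.
|ΔT| = 121.8 K
σ = 163×10⁹ × 8.5×10⁻⁶ × 121.8 = 1.69×10⁸ Pa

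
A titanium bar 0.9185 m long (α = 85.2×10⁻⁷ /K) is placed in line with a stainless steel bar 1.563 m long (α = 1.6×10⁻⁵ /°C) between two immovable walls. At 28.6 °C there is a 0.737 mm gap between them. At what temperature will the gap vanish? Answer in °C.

Gap closes when ΔL₁ + ΔL₂ = 0.737 mm = 7.37×10⁻⁴ m
(α₁L₁ + α₂L₂)ΔT = g
α₁L₁ + α₂L₂ = 85.2×10⁻⁷×0.9185 + 1.6×10⁻⁵×1.563 = 3.283362×10⁻⁵ m/K
ΔT = 7.37×10⁻⁴ / 3.283362×10⁻⁵ = 22.447 K
T = 28.6 + 22.447 = 51.047 °C

T = 51.0 °C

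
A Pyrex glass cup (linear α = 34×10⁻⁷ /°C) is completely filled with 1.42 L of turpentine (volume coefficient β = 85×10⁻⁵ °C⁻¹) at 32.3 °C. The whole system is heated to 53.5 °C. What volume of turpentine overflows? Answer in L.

0.0253 L

The cup also expands: β_container ≈ 3α = 1.02×10⁻⁵ /K
Net overflow = V₀(β_liq − 3α_cont)ΔT
β − 3α = 8.50×10⁻⁴ − 1.02×10⁻⁵ = 8.398×10⁻⁴ /K; ΔT = 21.2 K
ΔV = 1.42 × 8.398×10⁻⁴ × 21.2 = 0.0253 L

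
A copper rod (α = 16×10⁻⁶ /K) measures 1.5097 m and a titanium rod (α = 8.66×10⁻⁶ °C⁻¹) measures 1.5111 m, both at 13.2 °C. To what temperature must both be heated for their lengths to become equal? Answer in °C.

T = 139.7 °C

L₁(1 + α₁ΔT) = L₂(1 + α₂ΔT) ⇒ ΔT = (L₂ − L₁)/(α₁L₁ − α₂L₂)
L₂ − L₁ = 1.5111 − 1.5097 = 1.40×10⁻³ m
α₁L₁ − α₂L₂ = 16×10⁻⁶×1.5097 − 8.66×10⁻⁶×1.5111 = 1.1069074×10⁻⁵ m/K
ΔT = 1.40×10⁻³ / 1.1069074×10⁻⁵ = 126.479 K
T = 13.2 + 126.479 = 139.679 °C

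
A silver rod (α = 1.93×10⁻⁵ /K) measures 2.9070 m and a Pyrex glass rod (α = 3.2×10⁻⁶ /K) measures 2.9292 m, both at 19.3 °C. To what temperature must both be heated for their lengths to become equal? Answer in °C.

T = 494.4 °C

Equal length when α₁L₁ΔT − α₂L₂ΔT = L₂ − L₁ = 2.22×10⁻² m
α₁L₁ = 5.61051×10⁻⁵, α₂L₂ = 9.37344×10⁻⁶ → Δ(αL) = 4.673166×10⁻⁵ m/K
ΔT = 2.22×10⁻² / 4.673166×10⁻⁵ = 475.053 K, so T = 19.3 + 475.053 = 494.353 °C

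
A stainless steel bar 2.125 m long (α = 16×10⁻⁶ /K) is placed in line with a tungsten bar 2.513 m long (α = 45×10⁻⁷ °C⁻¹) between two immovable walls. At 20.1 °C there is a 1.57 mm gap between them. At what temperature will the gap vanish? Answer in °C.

T = 54.8 °C

α₁L₁ = 3.400×10⁻⁵ m/K, α₂L₂ = 1.13085×10⁻⁵ m/K → total 4.53085×10⁻⁵ m/K
ΔT = g/(α₁L₁+α₂L₂) = 1.57×10⁻³ / 4.53085×10⁻⁵ = 34.651 K
T = 20.1 + 34.651 = 54.751 °C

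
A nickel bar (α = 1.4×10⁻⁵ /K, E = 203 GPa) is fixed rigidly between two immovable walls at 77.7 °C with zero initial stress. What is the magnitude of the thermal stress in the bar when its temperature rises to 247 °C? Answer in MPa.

Fully constrained: the free strain ε = αΔT is blocked, so σ = Eε = EαΔT.
|ΔT| = 169.3 K
σ = 203×10⁹ × 1.4×10⁻⁵ × 169.3 = 4.81×10⁸ Pa

σ = 481 MPa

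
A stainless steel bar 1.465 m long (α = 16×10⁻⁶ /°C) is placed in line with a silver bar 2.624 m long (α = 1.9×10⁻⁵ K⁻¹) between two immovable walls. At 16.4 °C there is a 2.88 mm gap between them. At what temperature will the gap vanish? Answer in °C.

α₁L₁ = 2.344×10⁻⁵ m/K, α₂L₂ = 4.9856×10⁻⁵ m/K → total 7.3296×10⁻⁵ m/K
ΔT = g/(α₁L₁+α₂L₂) = 2.88×10⁻³ / 7.3296×10⁻⁵ = 39.293 K
T = 16.4 + 39.293 = 55.693 °C

T = 55.7 °C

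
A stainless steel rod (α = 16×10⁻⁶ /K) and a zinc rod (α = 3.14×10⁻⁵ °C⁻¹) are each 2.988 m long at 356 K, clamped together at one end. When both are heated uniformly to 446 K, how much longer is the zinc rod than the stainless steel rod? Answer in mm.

4.14 mm

ΔT = 90 K
stainless steel: ΔL = 16×10⁻⁶ × 2.988 m × 90 = 4.3027×10⁻³ m = 4.3027 mm
zinc: ΔL = 3.14×10⁻⁵ × 2.988 m × 90 = 8.4441×10⁻³ m = 8.4441 mm
difference = 8.4441 − 4.3027 = 4.1414 mm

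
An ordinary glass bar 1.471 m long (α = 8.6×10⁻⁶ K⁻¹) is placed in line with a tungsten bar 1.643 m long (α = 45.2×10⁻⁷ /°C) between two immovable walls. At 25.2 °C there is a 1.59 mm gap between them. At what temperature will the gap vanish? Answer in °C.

T = 104 °C

α₁L₁ = 1.26506×10⁻⁵ m/K, α₂L₂ = 7.42636×10⁻⁶ m/K → total 2.007696×10⁻⁵ m/K
ΔT = g/(α₁L₁+α₂L₂) = 1.59×10⁻³ / 2.007696×10⁻⁵ = 79.20 K
T = 25.2 + 79.20 = 104.40 °C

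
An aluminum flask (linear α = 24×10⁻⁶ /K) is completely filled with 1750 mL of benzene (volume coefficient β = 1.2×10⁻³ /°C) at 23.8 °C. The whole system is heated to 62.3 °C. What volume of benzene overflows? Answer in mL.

76.0 mL

The flask also expands: β_container ≈ 3α = 7.2×10⁻⁵ /K
Net overflow = V₀(β_liq − 3α_cont)ΔT
β − 3α = 1.20×10⁻³ − 7.2×10⁻⁵ = 1.128×10⁻³ /K; ΔT = 38.5 K
ΔV = 1750 × 1.128×10⁻³ × 38.5 = 76.0 mL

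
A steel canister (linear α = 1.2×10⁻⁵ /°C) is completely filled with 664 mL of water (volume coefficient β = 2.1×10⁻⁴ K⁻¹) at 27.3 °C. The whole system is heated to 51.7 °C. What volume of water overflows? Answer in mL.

The canister also expands: β_container ≈ 3α = 3.6×10⁻⁵ /K
Net overflow = V₀(β_liq − 3α_cont)ΔT
β − 3α = 2.10×10⁻⁴ − 3.6×10⁻⁵ = 1.74×10⁻⁴ /K; ΔT = 24.4 K
ΔV = 664 × 1.74×10⁻⁴ × 24.4 = 2.82 mL

2.82 mL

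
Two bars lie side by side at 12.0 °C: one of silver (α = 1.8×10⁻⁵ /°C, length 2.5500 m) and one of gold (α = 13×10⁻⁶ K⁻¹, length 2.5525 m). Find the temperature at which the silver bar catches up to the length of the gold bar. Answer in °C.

T = 208.6 °C

Equal length when α₁L₁ΔT − α₂L₂ΔT = L₂ − L₁ = 2.50×10⁻³ m
α₁L₁ = 4.590×10⁻⁵, α₂L₂ = 3.31825×10⁻⁵ → Δ(αL) = 1.27175×10⁻⁵ m/K
ΔT = 2.50×10⁻³ / 1.27175×10⁻⁵ = 196.580 K, so T = 12.0 + 196.580 = 208.580 °C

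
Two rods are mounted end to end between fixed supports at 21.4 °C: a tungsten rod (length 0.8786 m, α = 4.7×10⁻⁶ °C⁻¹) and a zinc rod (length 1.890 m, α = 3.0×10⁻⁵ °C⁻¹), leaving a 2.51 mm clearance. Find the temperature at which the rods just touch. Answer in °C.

Gap closes when ΔL₁ + ΔL₂ = 2.51 mm = 2.51×10⁻³ m
(α₁L₁ + α₂L₂)ΔT = g
α₁L₁ + α₂L₂ = 4.7×10⁻⁶×0.8786 + 3.0×10⁻⁵×1.890 = 6.082942×10⁻⁵ m/K
ΔT = 2.51×10⁻³ / 6.082942×10⁻⁵ = 41.263 K
T = 21.4 + 41.263 = 62.663 °C

T = 62.7 °C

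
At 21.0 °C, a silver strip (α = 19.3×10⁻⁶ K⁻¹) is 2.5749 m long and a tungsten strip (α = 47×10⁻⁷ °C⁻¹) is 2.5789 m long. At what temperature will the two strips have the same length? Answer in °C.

L₁(1 + α₁ΔT) = L₂(1 + α₂ΔT) ⇒ ΔT = (L₂ − L₁)/(α₁L₁ − α₂L₂)
L₂ − L₁ = 2.5789 − 2.5749 = 4.00×10⁻³ m
α₁L₁ − α₂L₂ = 19.3×10⁻⁶×2.5749 − 47×10⁻⁷×2.5789 = 3.757474×10⁻⁵ m/K
ΔT = 4.00×10⁻³ / 3.757474×10⁻⁵ = 106.454 K
T = 21.0 + 106.454 = 127.454 °C

T = 127.5 °C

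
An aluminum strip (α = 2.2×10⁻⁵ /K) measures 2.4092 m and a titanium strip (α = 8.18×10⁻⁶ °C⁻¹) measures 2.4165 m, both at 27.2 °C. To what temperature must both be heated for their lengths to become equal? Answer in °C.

Equal length when α₁L₁ΔT − α₂L₂ΔT = L₂ − L₁ = 7.30×10⁻³ m
α₁L₁ = 5.30024×10⁻⁵, α₂L₂ = 1.976697×10⁻⁵ → Δ(αL) = 3.323543×10⁻⁵ m/K
ΔT = 7.30×10⁻³ / 3.323543×10⁻⁵ = 219.645 K, so T = 27.2 + 219.645 = 246.845 °C

T = 246.8 °C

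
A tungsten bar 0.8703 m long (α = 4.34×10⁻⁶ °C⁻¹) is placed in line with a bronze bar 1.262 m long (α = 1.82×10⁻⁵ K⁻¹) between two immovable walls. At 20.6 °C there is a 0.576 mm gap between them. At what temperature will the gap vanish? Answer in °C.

T = 42.1 °C

Gap closes when ΔL₁ + ΔL₂ = 0.576 mm = 5.76×10⁻⁴ m
(α₁L₁ + α₂L₂)ΔT = g
α₁L₁ + α₂L₂ = 4.34×10⁻⁶×0.8703 + 1.82×10⁻⁵×1.262 = 2.6745502×10⁻⁵ m/K
ΔT = 5.76×10⁻⁴ / 2.6745502×10⁻⁵ = 21.536 K
T = 20.6 + 21.536 = 42.136 °C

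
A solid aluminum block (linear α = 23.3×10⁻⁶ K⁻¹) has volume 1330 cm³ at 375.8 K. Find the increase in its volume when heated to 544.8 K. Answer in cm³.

Isotropic solid: β ≈ 3α = 7.0×10⁻⁵ /K; ΔT = 169.0 K
ΔV = 3αV₀ΔT = 3(23.3×10⁻⁶)(1330)(169.0) = 15.7 cm³

ΔV = 15.7 cm³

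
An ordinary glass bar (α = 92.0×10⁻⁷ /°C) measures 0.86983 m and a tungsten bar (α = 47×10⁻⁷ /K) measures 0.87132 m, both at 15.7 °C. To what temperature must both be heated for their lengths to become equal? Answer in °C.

Equal length when α₁L₁ΔT − α₂L₂ΔT = L₂ − L₁ = 1.49×10⁻³ m
α₁L₁ = 8.002436×10⁻⁶, α₂L₂ = 4.095204×10⁻⁶ → Δ(αL) = 3.907232×10⁻⁶ m/K
ΔT = 1.49×10⁻³ / 3.907232×10⁻⁶ = 381.344 K, so T = 15.7 + 381.344 = 397.044 °C

T = 397.0 °C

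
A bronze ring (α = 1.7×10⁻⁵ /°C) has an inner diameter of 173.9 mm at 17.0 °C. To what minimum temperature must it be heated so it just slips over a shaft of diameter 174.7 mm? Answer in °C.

T = 288 °C

Required Δd = 174.7 − 173.9 = 0.8 mm
Δd = αd₀ΔT ⇒ ΔT = Δd/(αd₀) = 0.8 / (1.7×10⁻⁵ × 173.9) = 270.61 K
T_min = 17.0 + 270.61 = 287.61 °C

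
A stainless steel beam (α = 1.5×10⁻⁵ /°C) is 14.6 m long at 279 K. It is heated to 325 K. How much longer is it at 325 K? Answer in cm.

|ΔT| = |325 − 279| = 46 K
ΔL = αL₀ΔT = (1.5×10⁻⁵)(14.6)(46) = 1.01×10⁻² m

ΔL = 1.01 cm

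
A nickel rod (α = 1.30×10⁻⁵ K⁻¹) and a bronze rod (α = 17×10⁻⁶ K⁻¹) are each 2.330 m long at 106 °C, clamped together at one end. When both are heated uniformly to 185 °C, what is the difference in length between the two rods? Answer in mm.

0.736 mm

ΔT = 79 K
nickel: ΔL = 1.30×10⁻⁵ × 2.330 m × 79 = 2.3929×10⁻³ m = 2.3929 mm
bronze: ΔL = 17×10⁻⁶ × 2.330 m × 79 = 3.1292×10⁻³ m = 3.1292 mm
difference = 3.1292 − 2.3929 = 0.7363 mm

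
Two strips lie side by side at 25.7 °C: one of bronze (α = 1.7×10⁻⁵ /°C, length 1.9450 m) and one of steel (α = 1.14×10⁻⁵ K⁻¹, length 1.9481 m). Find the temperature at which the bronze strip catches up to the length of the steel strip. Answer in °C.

T = 311.2 °C

L₁(1 + α₁ΔT) = L₂(1 + α₂ΔT) ⇒ ΔT = (L₂ − L₁)/(α₁L₁ − α₂L₂)
L₂ − L₁ = 1.9481 − 1.9450 = 3.10×10⁻³ m
α₁L₁ − α₂L₂ = 1.7×10⁻⁵×1.9450 − 1.14×10⁻⁵×1.9481 = 1.085666×10⁻⁵ m/K
ΔT = 3.10×10⁻³ / 1.085666×10⁻⁵ = 285.539 K
T = 25.7 + 285.539 = 311.239 °C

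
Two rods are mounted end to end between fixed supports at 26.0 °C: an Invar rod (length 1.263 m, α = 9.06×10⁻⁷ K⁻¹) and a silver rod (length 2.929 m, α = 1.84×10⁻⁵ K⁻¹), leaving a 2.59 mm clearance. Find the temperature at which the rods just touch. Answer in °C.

α₁L₁ = 1.144278×10⁻⁶ m/K, α₂L₂ = 5.38936×10⁻⁵ m/K → total 5.5037878×10⁻⁵ m/K
ΔT = g/(α₁L₁+α₂L₂) = 2.59×10⁻³ / 5.5037878×10⁻⁵ = 47.059 K
T = 26.0 + 47.059 = 73.059 °C

T = 73.1 °C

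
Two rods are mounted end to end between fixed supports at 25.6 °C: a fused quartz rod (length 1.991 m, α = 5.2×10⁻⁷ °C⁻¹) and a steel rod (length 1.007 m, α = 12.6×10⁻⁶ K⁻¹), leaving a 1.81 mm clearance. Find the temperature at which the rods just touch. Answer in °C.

T = 157 °C

Gap closes when ΔL₁ + ΔL₂ = 1.81 mm = 1.81×10⁻³ m
(α₁L₁ + α₂L₂)ΔT = g
α₁L₁ + α₂L₂ = 5.2×10⁻⁷×1.991 + 12.6×10⁻⁶×1.007 = 1.372352×10⁻⁵ m/K
ΔT = 1.81×10⁻³ / 1.372352×10⁻⁵ = 131.89 K
T = 25.6 + 131.89 = 157.49 °C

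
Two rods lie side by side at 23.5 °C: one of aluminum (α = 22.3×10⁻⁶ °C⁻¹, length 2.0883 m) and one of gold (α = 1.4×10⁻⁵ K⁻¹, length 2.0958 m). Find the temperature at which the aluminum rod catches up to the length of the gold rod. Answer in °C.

L₁(1 + α₁ΔT) = L₂(1 + α₂ΔT) ⇒ ΔT = (L₂ − L₁)/(α₁L₁ − α₂L₂)
L₂ − L₁ = 2.0958 − 2.0883 = 7.50×10⁻³ m
α₁L₁ − α₂L₂ = 22.3×10⁻⁶×2.0883 − 1.4×10⁻⁵×2.0958 = 1.722789×10⁻⁵ m/K
ΔT = 7.50×10⁻³ / 1.722789×10⁻⁵ = 435.341 K
T = 23.5 + 435.341 = 458.841 °C

T = 458.8 °C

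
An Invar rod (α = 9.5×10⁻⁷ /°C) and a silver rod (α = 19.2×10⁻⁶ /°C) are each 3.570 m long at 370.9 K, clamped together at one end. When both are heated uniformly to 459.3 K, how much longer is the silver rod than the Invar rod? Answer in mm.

5.76 mm

ΔT = 88.4 K
Invar: ΔL = 9.5×10⁻⁷ × 3.570 m × 88.4 = 2.9981×10⁻⁴ m = 0.29981 mm
silver: ΔL = 19.2×10⁻⁶ × 3.570 m × 88.4 = 6.0593×10⁻³ m = 6.0593 mm
difference = 6.0593 − 0.29981 = 5.75949 mm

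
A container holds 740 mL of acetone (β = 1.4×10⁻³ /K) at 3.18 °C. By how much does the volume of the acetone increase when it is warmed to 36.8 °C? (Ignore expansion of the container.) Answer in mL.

|ΔT| = |36.8 − 3.18| = 33.62 K
ΔV = βV₀ΔT = (1.4×10⁻³)(740)(33.62) = 34.8 mL

ΔV = 34.8 mL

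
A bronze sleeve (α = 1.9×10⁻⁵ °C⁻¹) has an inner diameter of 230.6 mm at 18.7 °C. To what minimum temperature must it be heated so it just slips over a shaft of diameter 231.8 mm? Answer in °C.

Required Δd = 231.8 − 230.6 = 1.2 mm
Δd = αd₀ΔT ⇒ ΔT = Δd/(αd₀) = 1.2 / (1.9×10⁻⁵ × 230.6) = 273.89 K
T_min = 18.7 + 273.89 = 292.59 °C

T = 293 °C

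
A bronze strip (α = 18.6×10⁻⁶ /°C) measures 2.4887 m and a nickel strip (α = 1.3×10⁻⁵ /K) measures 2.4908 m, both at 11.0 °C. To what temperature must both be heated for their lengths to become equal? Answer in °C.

T = 162.0 °C

L₁(1 + α₁ΔT) = L₂(1 + α₂ΔT) ⇒ ΔT = (L₂ − L₁)/(α₁L₁ − α₂L₂)
L₂ − L₁ = 2.4908 − 2.4887 = 2.10×10⁻³ m
α₁L₁ − α₂L₂ = 18.6×10⁻⁶×2.4887 − 1.3×10⁻⁵×2.4908 = 1.390942×10⁻⁵ m/K
ΔT = 2.10×10⁻³ / 1.390942×10⁻⁵ = 150.977 K
T = 11.0 + 150.977 = 161.977 °C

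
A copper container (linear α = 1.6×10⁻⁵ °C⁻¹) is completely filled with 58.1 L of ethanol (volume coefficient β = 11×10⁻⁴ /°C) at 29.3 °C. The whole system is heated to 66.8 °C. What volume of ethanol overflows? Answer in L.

The container also expands: β_container ≈ 3α = 4.8×10⁻⁵ /K
Net overflow = V₀(β_liq − 3α_cont)ΔT
β − 3α = 1.10×10⁻³ − 4.8×10⁻⁵ = 1.052×10⁻³ /K; ΔT = 37.5 K
ΔV = 58.1 × 1.052×10⁻³ × 37.5 = 2.29 L

2.29 L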